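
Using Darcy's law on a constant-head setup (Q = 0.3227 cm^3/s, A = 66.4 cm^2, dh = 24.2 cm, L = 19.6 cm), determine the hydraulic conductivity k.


Compute hydraulic gradient:
i = dh / L = 24.2 / 19.6 = 1.23469
Then apply Darcy's law:
k = Q / (A * i)
k = 0.3227 / (66.4 * 1.23469)
k = 0.3227 / 81.9837
k = 0.003936 cm/s


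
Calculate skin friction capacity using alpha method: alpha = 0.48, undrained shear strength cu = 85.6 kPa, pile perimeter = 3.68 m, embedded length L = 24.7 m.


Using Qs = alpha * cu * perimeter * L
Qs = 0.48 * 85.6 * 3.68 * 24.7
Qs = 3734.73 kN


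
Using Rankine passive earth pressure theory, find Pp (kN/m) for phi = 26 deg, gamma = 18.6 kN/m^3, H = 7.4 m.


Compute passive earth pressure coefficient:
Kp = tan^2(45 + phi/2) = tan^2(58.0) = 2.561071
Compute passive force:
Pp = 0.5 * Kp * gamma * H^2
Pp = 0.5 * 2.561071 * 18.6 * 7.4^2
Pp = 1304.27 kN/m


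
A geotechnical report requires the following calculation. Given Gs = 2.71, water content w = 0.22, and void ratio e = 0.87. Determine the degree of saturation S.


Using S = Gs * w / e
S = 2.71 * 0.22 / 0.87
S = 0.6853


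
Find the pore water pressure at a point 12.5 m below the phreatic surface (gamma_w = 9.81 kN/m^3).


Using u = gamma_w * h_w
u = 9.81 * 12.5
u = 122.62 kPa


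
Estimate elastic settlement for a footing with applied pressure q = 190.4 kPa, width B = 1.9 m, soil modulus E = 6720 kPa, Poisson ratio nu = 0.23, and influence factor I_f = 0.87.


Using Se = q * B * (1 - nu^2) * I_f / E
1 - nu^2 = 1 - 0.23^2 = 0.9471
Se = 190.4 * 1.9 * 0.9471 * 0.87 / 6720
Se = 0.044357 m
Convert to mm: Se = 0.044357 * 1000 = 44.357 mm


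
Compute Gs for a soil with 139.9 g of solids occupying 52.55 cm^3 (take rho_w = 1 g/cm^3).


Using Gs = m_s / (V_s * rho_w)
Since rho_w = 1 g/cm^3:
Gs = 139.9 / 52.55
Gs = 2.662


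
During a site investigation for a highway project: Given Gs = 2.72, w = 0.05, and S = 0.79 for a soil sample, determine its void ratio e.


Result: 0.1722

Derivation:
Using the relation e = Gs * w / S
e = 2.72 * 0.05 / 0.79
e = 0.1722


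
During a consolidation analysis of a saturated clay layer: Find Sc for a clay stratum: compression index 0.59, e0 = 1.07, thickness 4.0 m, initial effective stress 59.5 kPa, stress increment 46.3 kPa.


Using Sc = Cc * H / (1 + e0) * log10((sigma0 + delta_sigma) / sigma0)
Stress ratio = (59.5 + 46.3) / 59.5 = 1.77815
log10(1.77815) = 0.249969
Cc * H / (1 + e0) = 0.59 * 4.0 / (1 + 1.07) = 1.1401
Sc = 1.1401 * 0.249969
Sc = 0.285 m


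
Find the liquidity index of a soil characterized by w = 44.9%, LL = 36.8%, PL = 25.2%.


Result: 1.698

Derivation:
First compute the plasticity index:
PI = LL - PL = 36.8 - 25.2 = 11.6
Then compute the liquidity index:
LI = (w - PL) / PI
LI = (44.9 - 25.2) / 11.6
LI = 1.698


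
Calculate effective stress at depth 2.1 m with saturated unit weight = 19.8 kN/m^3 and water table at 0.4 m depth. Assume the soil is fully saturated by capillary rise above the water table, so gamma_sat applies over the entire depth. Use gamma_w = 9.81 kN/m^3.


Result: 24.9 kPa

Derivation:
Total stress = gamma_sat * depth
sigma = 19.8 * 2.1 = 41.58 kPa
Pore water pressure u = gamma_w * (depth - d_wt)
u = 9.81 * (2.1 - 0.4) = 16.677 kPa
Effective stress = sigma - u
sigma' = 41.58 - 16.677 = 24.9 kPa


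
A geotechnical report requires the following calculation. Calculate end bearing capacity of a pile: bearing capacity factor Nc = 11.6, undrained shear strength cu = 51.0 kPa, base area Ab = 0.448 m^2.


Result: 265.04 kN

Derivation:
Using Qb = Nc * cu * Ab
Qb = 11.6 * 51.0 * 0.448
Qb = 265.04 kN


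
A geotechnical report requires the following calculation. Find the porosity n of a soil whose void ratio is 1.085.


Using the relation n = e / (1 + e)
n = 1.085 / (1 + 1.085)
n = 1.085 / 2.085
n = 0.5204


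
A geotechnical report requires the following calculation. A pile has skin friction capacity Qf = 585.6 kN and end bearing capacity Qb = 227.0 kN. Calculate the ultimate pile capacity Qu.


Result: 812.6 kN

Derivation:
Using Qu = Qf + Qb
Qu = 585.6 + 227.0
Qu = 812.6 kN


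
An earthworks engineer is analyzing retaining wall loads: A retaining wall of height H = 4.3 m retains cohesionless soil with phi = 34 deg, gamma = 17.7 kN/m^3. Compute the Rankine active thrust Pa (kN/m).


Result: 46.26 kN/m

Derivation:
Compute active earth pressure coefficient:
Ka = tan^2(45 - phi/2) = tan^2(28.0) = 0.282715
Compute active force:
Pa = 0.5 * Ka * gamma * H^2
Pa = 0.5 * 0.282715 * 17.7 * 4.3^2
Pa = 46.26 kN/m


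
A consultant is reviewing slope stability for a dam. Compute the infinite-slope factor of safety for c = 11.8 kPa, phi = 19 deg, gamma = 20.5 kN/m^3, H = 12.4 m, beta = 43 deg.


Result: 0.462

Derivation:
Using Fs = c / (gamma*H*sin(beta)*cos(beta)) + tan(phi)/tan(beta)
Cohesion contribution = 11.8 / (20.5*12.4*sin(43)*cos(43))
Cohesion contribution = 0.093067
Friction contribution = tan(19)/tan(43) = 0.369246
Fs = 0.093067 + 0.369246
Fs = 0.462


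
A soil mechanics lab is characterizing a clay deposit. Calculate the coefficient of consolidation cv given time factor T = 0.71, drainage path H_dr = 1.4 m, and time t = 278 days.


Result: 0.00501 m^2/day

Derivation:
Using cv = T * H_dr^2 / t
H_dr^2 = 1.4^2 = 1.96
cv = 0.71 * 1.96 / 278
cv = 0.00501 m^2/day


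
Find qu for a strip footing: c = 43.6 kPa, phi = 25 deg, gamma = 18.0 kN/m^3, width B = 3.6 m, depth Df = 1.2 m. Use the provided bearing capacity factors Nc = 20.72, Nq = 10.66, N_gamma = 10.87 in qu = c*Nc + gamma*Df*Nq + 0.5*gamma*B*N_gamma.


Result: 1485.84 kPa

Derivation:
Compute qu = c*Nc + gamma*Df*Nq + 0.5*gamma*B*N_gamma
Term 1: 43.6 * 20.72 = 903.392
Term 2: 18.0 * 1.2 * 10.66 = 230.256
Term 3: 0.5 * 18.0 * 3.6 * 10.87 = 352.188
qu = 903.392 + 230.256 + 352.188
qu = 1485.84 kPa


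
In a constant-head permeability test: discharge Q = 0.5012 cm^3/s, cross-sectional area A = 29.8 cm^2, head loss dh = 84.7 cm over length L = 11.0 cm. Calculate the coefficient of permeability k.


Compute hydraulic gradient:
i = dh / L = 84.7 / 11.0 = 7.7
Then apply Darcy's law:
k = Q / (A * i)
k = 0.5012 / (29.8 * 7.7)
k = 0.5012 / 229.46
k = 0.002184 cm/s


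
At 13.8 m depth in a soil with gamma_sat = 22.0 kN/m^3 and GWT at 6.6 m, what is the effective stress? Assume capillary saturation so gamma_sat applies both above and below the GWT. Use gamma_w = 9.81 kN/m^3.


Total stress = gamma_sat * depth
sigma = 22.0 * 13.8 = 303.6 kPa
Pore water pressure u = gamma_w * (depth - d_wt)
u = 9.81 * (13.8 - 6.6) = 70.632 kPa
Effective stress = sigma - u
sigma' = 303.6 - 70.632 = 232.97 kPa


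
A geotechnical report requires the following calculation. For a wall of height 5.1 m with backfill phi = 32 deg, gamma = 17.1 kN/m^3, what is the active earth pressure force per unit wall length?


Compute active earth pressure coefficient:
Ka = tan^2(45 - phi/2) = tan^2(29.0) = 0.307259
Compute active force:
Pa = 0.5 * Ka * gamma * H^2
Pa = 0.5 * 0.307259 * 17.1 * 5.1^2
Pa = 68.33 kN/m


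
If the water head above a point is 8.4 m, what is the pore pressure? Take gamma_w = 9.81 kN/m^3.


Using u = gamma_w * h_w
u = 9.81 * 8.4
u = 82.4 kPa


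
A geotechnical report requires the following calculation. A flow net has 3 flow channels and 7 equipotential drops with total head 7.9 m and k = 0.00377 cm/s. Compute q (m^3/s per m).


Convert k to m/s for unit consistency with H:
k = 0.00377 cm/s = 0.00377 / 100 m/s = 3.77e-05 m/s
Using q = k * H * Nf / Nd
Nf / Nd = 3 / 7 = 0.4286
q = 3.77e-05 * 7.9 * 0.4286
q = 0.0001276 m^3/s per m


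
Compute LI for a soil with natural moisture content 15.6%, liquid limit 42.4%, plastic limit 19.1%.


First compute the plasticity index:
PI = LL - PL = 42.4 - 19.1 = 23.3
Then compute the liquidity index:
LI = (w - PL) / PI
LI = (15.6 - 19.1) / 23.3
LI = -0.15


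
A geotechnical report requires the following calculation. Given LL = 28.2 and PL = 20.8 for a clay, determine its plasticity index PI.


Result: 7.4

Derivation:
Using PI = LL - PL
PI = 28.2 - 20.8
PI = 7.4


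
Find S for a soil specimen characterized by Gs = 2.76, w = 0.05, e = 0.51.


Using S = Gs * w / e
S = 2.76 * 0.05 / 0.51
S = 0.2706


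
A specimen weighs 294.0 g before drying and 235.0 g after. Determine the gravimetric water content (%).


Using w = (m_wet - m_dry) / m_dry * 100
m_wet - m_dry = 294.0 - 235.0 = 59.0 g
w = 59.0 / 235.0 * 100
w = 25.11 %


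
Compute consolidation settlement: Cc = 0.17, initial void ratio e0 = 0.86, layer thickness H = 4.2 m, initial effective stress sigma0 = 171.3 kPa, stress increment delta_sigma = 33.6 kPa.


Using Sc = Cc * H / (1 + e0) * log10((sigma0 + delta_sigma) / sigma0)
Stress ratio = (171.3 + 33.6) / 171.3 = 1.19615
log10(1.19615) = 0.0777846
Cc * H / (1 + e0) = 0.17 * 4.2 / (1 + 0.86) = 0.383871
Sc = 0.383871 * 0.0777846
Sc = 0.0299 m


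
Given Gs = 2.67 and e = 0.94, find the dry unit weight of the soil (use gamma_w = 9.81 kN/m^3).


Result: 13.501 kN/m^3

Derivation:
Using gamma_d = Gs * gamma_w / (1 + e)
gamma_d = 2.67 * 9.81 / (1 + 0.94)
gamma_d = 2.67 * 9.81 / 1.94
gamma_d = 13.501 kN/m^3


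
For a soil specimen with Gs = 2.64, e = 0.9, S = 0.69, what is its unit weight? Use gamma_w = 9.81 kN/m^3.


Result: 16.837 kN/m^3

Derivation:
Using gamma = gamma_w * (Gs + S*e) / (1 + e)
Numerator: Gs + S*e = 2.64 + 0.69*0.9 = 3.261
Denominator: 1 + e = 1 + 0.9 = 1.9
gamma = 9.81 * 3.261 / 1.9
gamma = 16.837 kN/m^3


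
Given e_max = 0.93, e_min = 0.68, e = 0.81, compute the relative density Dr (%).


Using Dr = (e_max - e) / (e_max - e_min) * 100
e_max - e = 0.93 - 0.81 = 0.12
e_max - e_min = 0.93 - 0.68 = 0.25
Dr = 0.12 / 0.25 * 100
Dr = 48.0 %


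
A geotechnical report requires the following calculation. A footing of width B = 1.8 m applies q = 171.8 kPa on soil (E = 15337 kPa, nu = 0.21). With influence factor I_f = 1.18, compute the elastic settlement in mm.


Using Se = q * B * (1 - nu^2) * I_f / E
1 - nu^2 = 1 - 0.21^2 = 0.9559
Se = 171.8 * 1.8 * 0.9559 * 1.18 / 15337
Se = 0.022743 m
Convert to mm: Se = 0.022743 * 1000 = 22.743 mm


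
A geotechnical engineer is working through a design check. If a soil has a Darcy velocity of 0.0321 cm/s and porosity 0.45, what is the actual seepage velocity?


Using v_s = v_d / n
v_s = 0.0321 / 0.45
v_s = 0.07133 cm/s


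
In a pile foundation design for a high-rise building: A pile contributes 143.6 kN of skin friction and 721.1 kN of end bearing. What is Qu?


Using Qu = Qf + Qb
Qu = 143.6 + 721.1
Qu = 864.7 kN


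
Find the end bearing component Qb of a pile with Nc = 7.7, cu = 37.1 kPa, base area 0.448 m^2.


Using Qb = Nc * cu * Ab
Qb = 7.7 * 37.1 * 0.448
Qb = 127.98 kN


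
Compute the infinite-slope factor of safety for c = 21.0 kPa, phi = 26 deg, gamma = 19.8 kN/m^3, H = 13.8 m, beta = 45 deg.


Result: 0.641

Derivation:
Using Fs = c / (gamma*H*sin(beta)*cos(beta)) + tan(phi)/tan(beta)
Cohesion contribution = 21.0 / (19.8*13.8*sin(45)*cos(45))
Cohesion contribution = 0.153711
Friction contribution = tan(26)/tan(45) = 0.487733
Fs = 0.153711 + 0.487733
Fs = 0.641


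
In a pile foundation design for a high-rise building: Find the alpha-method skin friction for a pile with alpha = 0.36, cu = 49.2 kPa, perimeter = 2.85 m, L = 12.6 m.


Using Qs = alpha * cu * perimeter * L
Qs = 0.36 * 49.2 * 2.85 * 12.6
Qs = 636.04 kN


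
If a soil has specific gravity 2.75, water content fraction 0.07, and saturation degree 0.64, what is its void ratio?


Result: 0.3008

Derivation:
Using the relation e = Gs * w / S
e = 2.75 * 0.07 / 0.64
e = 0.3008


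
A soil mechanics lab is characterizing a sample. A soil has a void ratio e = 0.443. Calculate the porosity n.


Using the relation n = e / (1 + e)
n = 0.443 / (1 + 0.443)
n = 0.443 / 1.443
n = 0.307


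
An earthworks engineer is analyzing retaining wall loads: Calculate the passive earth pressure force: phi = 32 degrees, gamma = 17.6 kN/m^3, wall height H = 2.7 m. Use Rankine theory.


Compute passive earth pressure coefficient:
Kp = tan^2(45 + phi/2) = tan^2(61.0) = 3.254588
Compute passive force:
Pp = 0.5 * Kp * gamma * H^2
Pp = 0.5 * 3.254588 * 17.6 * 2.7^2
Pp = 208.79 kN/m


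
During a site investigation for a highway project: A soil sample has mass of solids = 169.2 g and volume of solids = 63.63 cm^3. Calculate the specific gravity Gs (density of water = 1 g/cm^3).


Using Gs = m_s / (V_s * rho_w)
Since rho_w = 1 g/cm^3:
Gs = 169.2 / 63.63
Gs = 2.659


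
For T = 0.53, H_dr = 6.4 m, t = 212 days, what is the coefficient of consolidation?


Result: 0.1024 m^2/day

Derivation:
Using cv = T * H_dr^2 / t
H_dr^2 = 6.4^2 = 40.96
cv = 0.53 * 40.96 / 212
cv = 0.1024 m^2/day


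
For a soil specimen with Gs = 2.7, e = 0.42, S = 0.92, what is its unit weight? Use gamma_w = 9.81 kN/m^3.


Using gamma = gamma_w * (Gs + S*e) / (1 + e)
Numerator: Gs + S*e = 2.7 + 0.92*0.42 = 3.0864
Denominator: 1 + e = 1 + 0.42 = 1.42
gamma = 9.81 * 3.0864 / 1.42
gamma = 21.322 kN/m^3


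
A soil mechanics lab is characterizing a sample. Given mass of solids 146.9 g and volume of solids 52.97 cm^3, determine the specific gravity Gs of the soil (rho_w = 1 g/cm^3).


Result: 2.773

Derivation:
Using Gs = m_s / (V_s * rho_w)
Since rho_w = 1 g/cm^3:
Gs = 146.9 / 52.97
Gs = 2.773


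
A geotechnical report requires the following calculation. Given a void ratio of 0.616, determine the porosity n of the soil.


Result: 0.3812

Derivation:
Using the relation n = e / (1 + e)
n = 0.616 / (1 + 0.616)
n = 0.616 / 1.616
n = 0.3812


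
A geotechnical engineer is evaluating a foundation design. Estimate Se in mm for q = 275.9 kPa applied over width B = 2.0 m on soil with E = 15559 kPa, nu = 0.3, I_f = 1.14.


Using Se = q * B * (1 - nu^2) * I_f / E
1 - nu^2 = 1 - 0.3^2 = 0.91
Se = 275.9 * 2.0 * 0.91 * 1.14 / 15559
Se = 0.036791 m
Convert to mm: Se = 0.036791 * 1000 = 36.791 mm


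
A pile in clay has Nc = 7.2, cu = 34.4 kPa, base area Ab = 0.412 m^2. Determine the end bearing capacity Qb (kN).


Result: 102.04 kN

Derivation:
Using Qb = Nc * cu * Ab
Qb = 7.2 * 34.4 * 0.412
Qb = 102.04 kN


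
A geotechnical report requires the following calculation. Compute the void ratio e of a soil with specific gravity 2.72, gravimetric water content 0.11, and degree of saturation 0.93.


Result: 0.3217

Derivation:
Using the relation e = Gs * w / S
e = 2.72 * 0.11 / 0.93
e = 0.3217


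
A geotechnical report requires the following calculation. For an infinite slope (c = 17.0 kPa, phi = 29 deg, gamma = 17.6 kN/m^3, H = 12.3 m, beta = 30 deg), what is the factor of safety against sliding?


Using Fs = c / (gamma*H*sin(beta)*cos(beta)) + tan(phi)/tan(beta)
Cohesion contribution = 17.0 / (17.6*12.3*sin(30)*cos(30))
Cohesion contribution = 0.181355
Friction contribution = tan(29)/tan(30) = 0.960091
Fs = 0.181355 + 0.960091
Fs = 1.141


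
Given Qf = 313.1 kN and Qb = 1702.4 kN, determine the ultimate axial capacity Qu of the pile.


Result: 2015.5 kN

Derivation:
Using Qu = Qf + Qb
Qu = 313.1 + 1702.4
Qu = 2015.5 kN


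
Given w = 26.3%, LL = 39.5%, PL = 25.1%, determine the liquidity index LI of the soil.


First compute the plasticity index:
PI = LL - PL = 39.5 - 25.1 = 14.4
Then compute the liquidity index:
LI = (w - PL) / PI
LI = (26.3 - 25.1) / 14.4
LI = 0.083


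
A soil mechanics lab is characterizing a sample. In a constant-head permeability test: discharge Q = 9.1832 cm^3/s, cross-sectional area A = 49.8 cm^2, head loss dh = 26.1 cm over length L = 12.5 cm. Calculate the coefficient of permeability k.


Compute hydraulic gradient:
i = dh / L = 26.1 / 12.5 = 2.088
Then apply Darcy's law:
k = Q / (A * i)
k = 9.1832 / (49.8 * 2.088)
k = 9.1832 / 103.982
k = 0.088315 cm/s


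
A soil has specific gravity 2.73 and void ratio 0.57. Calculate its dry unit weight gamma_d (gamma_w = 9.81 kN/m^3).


Using gamma_d = Gs * gamma_w / (1 + e)
gamma_d = 2.73 * 9.81 / (1 + 0.57)
gamma_d = 2.73 * 9.81 / 1.57
gamma_d = 17.058 kN/m^3


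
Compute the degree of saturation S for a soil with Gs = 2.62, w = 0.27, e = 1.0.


Using S = Gs * w / e
S = 2.62 * 0.27 / 1.0
S = 0.7074


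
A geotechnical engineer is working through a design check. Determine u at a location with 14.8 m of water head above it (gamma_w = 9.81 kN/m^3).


Using u = gamma_w * h_w
u = 9.81 * 14.8
u = 145.19 kPa


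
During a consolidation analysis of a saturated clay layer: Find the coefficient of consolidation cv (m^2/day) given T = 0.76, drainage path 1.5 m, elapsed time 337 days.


Using cv = T * H_dr^2 / t
H_dr^2 = 1.5^2 = 2.25
cv = 0.76 * 2.25 / 337
cv = 0.00507 m^2/day


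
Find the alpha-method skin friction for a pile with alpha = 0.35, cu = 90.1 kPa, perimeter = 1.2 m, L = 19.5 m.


Result: 737.92 kN

Derivation:
Using Qs = alpha * cu * perimeter * L
Qs = 0.35 * 90.1 * 1.2 * 19.5
Qs = 737.92 kN


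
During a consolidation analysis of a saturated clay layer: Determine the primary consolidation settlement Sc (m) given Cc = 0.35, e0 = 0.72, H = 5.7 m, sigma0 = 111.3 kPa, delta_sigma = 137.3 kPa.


Using Sc = Cc * H / (1 + e0) * log10((sigma0 + delta_sigma) / sigma0)
Stress ratio = (111.3 + 137.3) / 111.3 = 2.2336
log10(2.2336) = 0.349006
Cc * H / (1 + e0) = 0.35 * 5.7 / (1 + 0.72) = 1.15988
Sc = 1.15988 * 0.349006
Sc = 0.4048 m


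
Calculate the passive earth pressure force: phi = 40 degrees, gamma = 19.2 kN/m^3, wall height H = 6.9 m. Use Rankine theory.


Result: 2101.96 kN/m

Derivation:
Compute passive earth pressure coefficient:
Kp = tan^2(45 + phi/2) = tan^2(65.0) = 4.59891
Compute passive force:
Pp = 0.5 * Kp * gamma * H^2
Pp = 0.5 * 4.59891 * 19.2 * 6.9^2
Pp = 2101.96 kN/m


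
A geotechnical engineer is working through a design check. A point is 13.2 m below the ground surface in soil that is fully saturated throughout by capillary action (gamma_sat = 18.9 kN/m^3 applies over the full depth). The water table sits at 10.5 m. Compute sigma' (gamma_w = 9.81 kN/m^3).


Result: 222.99 kPa

Derivation:
Total stress = gamma_sat * depth
sigma = 18.9 * 13.2 = 249.48 kPa
Pore water pressure u = gamma_w * (depth - d_wt)
u = 9.81 * (13.2 - 10.5) = 26.487 kPa
Effective stress = sigma - u
sigma' = 249.48 - 26.487 = 222.99 kPa


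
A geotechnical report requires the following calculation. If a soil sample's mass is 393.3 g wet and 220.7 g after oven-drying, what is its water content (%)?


Using w = (m_wet - m_dry) / m_dry * 100
m_wet - m_dry = 393.3 - 220.7 = 172.6 g
w = 172.6 / 220.7 * 100
w = 78.21 %


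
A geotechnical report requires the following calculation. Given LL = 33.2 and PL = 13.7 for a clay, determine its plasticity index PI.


Using PI = LL - PL
PI = 33.2 - 13.7
PI = 19.5


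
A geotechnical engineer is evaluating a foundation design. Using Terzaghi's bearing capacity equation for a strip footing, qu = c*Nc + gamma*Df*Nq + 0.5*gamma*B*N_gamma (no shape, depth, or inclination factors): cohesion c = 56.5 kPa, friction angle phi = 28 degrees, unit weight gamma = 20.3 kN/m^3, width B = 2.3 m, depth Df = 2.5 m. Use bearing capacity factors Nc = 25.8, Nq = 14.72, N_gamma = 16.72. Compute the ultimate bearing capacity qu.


Compute qu = c*Nc + gamma*Df*Nq + 0.5*gamma*B*N_gamma
Term 1: 56.5 * 25.8 = 1457.7
Term 2: 20.3 * 2.5 * 14.72 = 747.04
Term 3: 0.5 * 20.3 * 2.3 * 16.72 = 390.3284
qu = 1457.7 + 747.04 + 390.3284
qu = 2595.07 kPa


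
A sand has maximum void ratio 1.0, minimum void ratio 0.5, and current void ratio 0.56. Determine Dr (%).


Using Dr = (e_max - e) / (e_max - e_min) * 100
e_max - e = 1.0 - 0.56 = 0.44
e_max - e_min = 1.0 - 0.5 = 0.5
Dr = 0.44 / 0.5 * 100
Dr = 88.0 %


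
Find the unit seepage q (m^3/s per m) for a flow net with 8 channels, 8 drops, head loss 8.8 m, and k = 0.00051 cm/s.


Convert k to m/s for unit consistency with H:
k = 0.00051 cm/s = 0.00051 / 100 m/s = 5.1e-06 m/s
Using q = k * H * Nf / Nd
Nf / Nd = 8 / 8 = 1.0
q = 5.1e-06 * 8.8 * 1.0
q = 4.488e-05 m^3/s per m


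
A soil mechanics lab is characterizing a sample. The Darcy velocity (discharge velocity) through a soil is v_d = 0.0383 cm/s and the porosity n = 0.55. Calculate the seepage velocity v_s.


Using v_s = v_d / n
v_s = 0.0383 / 0.55
v_s = 0.06964 cm/s


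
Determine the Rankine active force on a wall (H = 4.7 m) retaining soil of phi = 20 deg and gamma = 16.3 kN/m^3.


Compute active earth pressure coefficient:
Ka = tan^2(45 - phi/2) = tan^2(35.0) = 0.490291
Compute active force:
Pa = 0.5 * Ka * gamma * H^2
Pa = 0.5 * 0.490291 * 16.3 * 4.7^2
Pa = 88.27 kN/m


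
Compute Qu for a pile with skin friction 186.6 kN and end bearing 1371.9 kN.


Using Qu = Qf + Qb
Qu = 186.6 + 1371.9
Qu = 1558.5 kN


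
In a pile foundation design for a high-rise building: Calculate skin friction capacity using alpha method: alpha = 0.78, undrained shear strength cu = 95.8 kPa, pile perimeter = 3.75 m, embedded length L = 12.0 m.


Using Qs = alpha * cu * perimeter * L
Qs = 0.78 * 95.8 * 3.75 * 12.0
Qs = 3362.58 kN


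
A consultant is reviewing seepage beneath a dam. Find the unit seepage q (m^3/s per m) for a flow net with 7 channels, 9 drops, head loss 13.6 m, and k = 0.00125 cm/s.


Convert k to m/s for unit consistency with H:
k = 0.00125 cm/s = 0.00125 / 100 m/s = 1.25e-05 m/s
Using q = k * H * Nf / Nd
Nf / Nd = 7 / 9 = 0.7778
q = 1.25e-05 * 13.6 * 0.7778
q = 0.0001322 m^3/s per m


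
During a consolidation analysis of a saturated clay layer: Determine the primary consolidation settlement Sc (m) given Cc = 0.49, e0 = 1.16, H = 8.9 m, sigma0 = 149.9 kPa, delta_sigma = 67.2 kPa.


Using Sc = Cc * H / (1 + e0) * log10((sigma0 + delta_sigma) / sigma0)
Stress ratio = (149.9 + 67.2) / 149.9 = 1.4483
log10(1.4483) = 0.160858
Cc * H / (1 + e0) = 0.49 * 8.9 / (1 + 1.16) = 2.01898
Sc = 2.01898 * 0.160858
Sc = 0.3248 m


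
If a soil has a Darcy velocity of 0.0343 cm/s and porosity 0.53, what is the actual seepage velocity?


Using v_s = v_d / n
v_s = 0.0343 / 0.53
v_s = 0.06472 cm/s


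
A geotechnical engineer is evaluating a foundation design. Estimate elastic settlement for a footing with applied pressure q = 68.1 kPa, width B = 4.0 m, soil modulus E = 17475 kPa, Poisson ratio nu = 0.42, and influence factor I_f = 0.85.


Using Se = q * B * (1 - nu^2) * I_f / E
1 - nu^2 = 1 - 0.42^2 = 0.8236
Se = 68.1 * 4.0 * 0.8236 * 0.85 / 17475
Se = 0.010913 m
Convert to mm: Se = 0.010913 * 1000 = 10.913 mm


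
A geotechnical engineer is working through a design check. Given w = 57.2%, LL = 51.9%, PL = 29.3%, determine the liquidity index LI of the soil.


Result: 1.235

Derivation:
First compute the plasticity index:
PI = LL - PL = 51.9 - 29.3 = 22.6
Then compute the liquidity index:
LI = (w - PL) / PI
LI = (57.2 - 29.3) / 22.6
LI = 1.235


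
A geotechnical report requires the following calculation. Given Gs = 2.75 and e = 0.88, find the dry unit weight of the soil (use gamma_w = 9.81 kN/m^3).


Using gamma_d = Gs * gamma_w / (1 + e)
gamma_d = 2.75 * 9.81 / (1 + 0.88)
gamma_d = 2.75 * 9.81 / 1.88
gamma_d = 14.35 kN/m^3


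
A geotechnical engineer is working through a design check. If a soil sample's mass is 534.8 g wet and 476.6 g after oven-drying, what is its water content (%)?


Result: 12.21 %

Derivation:
Using w = (m_wet - m_dry) / m_dry * 100
m_wet - m_dry = 534.8 - 476.6 = 58.2 g
w = 58.2 / 476.6 * 100
w = 12.21 %


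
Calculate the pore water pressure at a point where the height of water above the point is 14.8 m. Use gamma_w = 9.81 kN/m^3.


Using u = gamma_w * h_w
u = 9.81 * 14.8
u = 145.19 kPa


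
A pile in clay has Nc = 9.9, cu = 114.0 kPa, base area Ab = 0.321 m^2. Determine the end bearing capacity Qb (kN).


Using Qb = Nc * cu * Ab
Qb = 9.9 * 114.0 * 0.321
Qb = 362.28 kN


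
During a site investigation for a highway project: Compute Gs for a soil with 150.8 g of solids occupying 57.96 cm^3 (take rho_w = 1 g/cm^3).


Using Gs = m_s / (V_s * rho_w)
Since rho_w = 1 g/cm^3:
Gs = 150.8 / 57.96
Gs = 2.602


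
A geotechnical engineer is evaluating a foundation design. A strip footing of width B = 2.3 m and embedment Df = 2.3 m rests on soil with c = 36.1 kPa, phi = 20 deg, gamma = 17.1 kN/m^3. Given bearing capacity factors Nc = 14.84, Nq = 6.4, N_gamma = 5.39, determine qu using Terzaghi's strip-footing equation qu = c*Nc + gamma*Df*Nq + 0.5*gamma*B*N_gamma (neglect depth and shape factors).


Compute qu = c*Nc + gamma*Df*Nq + 0.5*gamma*B*N_gamma
Term 1: 36.1 * 14.84 = 535.724
Term 2: 17.1 * 2.3 * 6.4 = 251.712
Term 3: 0.5 * 17.1 * 2.3 * 5.39 = 105.99435
qu = 535.724 + 251.712 + 105.99435
qu = 893.43 kPa


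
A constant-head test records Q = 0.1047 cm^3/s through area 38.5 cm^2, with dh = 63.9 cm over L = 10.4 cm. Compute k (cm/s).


Compute hydraulic gradient:
i = dh / L = 63.9 / 10.4 = 6.14423
Then apply Darcy's law:
k = Q / (A * i)
k = 0.1047 / (38.5 * 6.14423)
k = 0.1047 / 236.553
k = 0.000443 cm/s


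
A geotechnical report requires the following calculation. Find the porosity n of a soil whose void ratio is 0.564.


Using the relation n = e / (1 + e)
n = 0.564 / (1 + 0.564)
n = 0.564 / 1.564
n = 0.3606


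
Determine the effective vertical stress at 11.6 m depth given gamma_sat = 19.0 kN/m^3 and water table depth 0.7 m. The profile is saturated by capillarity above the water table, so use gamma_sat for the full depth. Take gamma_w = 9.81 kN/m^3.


Total stress = gamma_sat * depth
sigma = 19.0 * 11.6 = 220.4 kPa
Pore water pressure u = gamma_w * (depth - d_wt)
u = 9.81 * (11.6 - 0.7) = 106.929 kPa
Effective stress = sigma - u
sigma' = 220.4 - 106.929 = 113.47 kPa


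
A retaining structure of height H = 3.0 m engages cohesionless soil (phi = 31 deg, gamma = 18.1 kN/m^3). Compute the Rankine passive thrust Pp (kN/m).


Compute passive earth pressure coefficient:
Kp = tan^2(45 + phi/2) = tan^2(60.5) = 3.124035
Compute passive force:
Pp = 0.5 * Kp * gamma * H^2
Pp = 0.5 * 3.124035 * 18.1 * 3.0^2
Pp = 254.45 kN/m


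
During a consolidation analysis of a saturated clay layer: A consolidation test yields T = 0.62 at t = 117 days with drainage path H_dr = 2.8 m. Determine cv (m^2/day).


Result: 0.04155 m^2/day

Derivation:
Using cv = T * H_dr^2 / t
H_dr^2 = 2.8^2 = 7.84
cv = 0.62 * 7.84 / 117
cv = 0.04155 m^2/day


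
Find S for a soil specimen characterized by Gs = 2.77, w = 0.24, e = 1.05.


Using S = Gs * w / e
S = 2.77 * 0.24 / 1.05
S = 0.6331


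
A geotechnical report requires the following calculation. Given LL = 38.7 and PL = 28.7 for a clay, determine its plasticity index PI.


Result: 10.0

Derivation:
Using PI = LL - PL
PI = 38.7 - 28.7
PI = 10.0


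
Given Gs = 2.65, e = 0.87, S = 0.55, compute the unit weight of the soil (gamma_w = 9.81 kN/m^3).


Using gamma = gamma_w * (Gs + S*e) / (1 + e)
Numerator: Gs + S*e = 2.65 + 0.55*0.87 = 3.1285
Denominator: 1 + e = 1 + 0.87 = 1.87
gamma = 9.81 * 3.1285 / 1.87
gamma = 16.412 kN/m^3


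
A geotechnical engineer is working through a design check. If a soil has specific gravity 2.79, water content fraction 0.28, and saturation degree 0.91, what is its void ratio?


Using the relation e = Gs * w / S
e = 2.79 * 0.28 / 0.91
e = 0.8585


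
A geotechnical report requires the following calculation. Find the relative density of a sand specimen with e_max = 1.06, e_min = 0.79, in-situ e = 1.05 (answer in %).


Using Dr = (e_max - e) / (e_max - e_min) * 100
e_max - e = 1.06 - 1.05 = 0.01
e_max - e_min = 1.06 - 0.79 = 0.27
Dr = 0.01 / 0.27 * 100
Dr = 3.7 %


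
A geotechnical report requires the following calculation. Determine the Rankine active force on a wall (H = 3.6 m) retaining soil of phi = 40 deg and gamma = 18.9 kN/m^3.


Result: 26.63 kN/m

Derivation:
Compute active earth pressure coefficient:
Ka = tan^2(45 - phi/2) = tan^2(25.0) = 0.217443
Compute active force:
Pa = 0.5 * Ka * gamma * H^2
Pa = 0.5 * 0.217443 * 18.9 * 3.6^2
Pa = 26.63 kN/m


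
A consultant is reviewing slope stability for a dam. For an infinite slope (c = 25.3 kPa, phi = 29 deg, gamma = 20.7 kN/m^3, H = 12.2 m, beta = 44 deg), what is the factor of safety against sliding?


Result: 0.774

Derivation:
Using Fs = c / (gamma*H*sin(beta)*cos(beta)) + tan(phi)/tan(beta)
Cohesion contribution = 25.3 / (20.7*12.2*sin(44)*cos(44))
Cohesion contribution = 0.200486
Friction contribution = tan(29)/tan(44) = 0.574004
Fs = 0.200486 + 0.574004
Fs = 0.774


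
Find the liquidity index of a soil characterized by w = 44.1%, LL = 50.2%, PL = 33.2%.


First compute the plasticity index:
PI = LL - PL = 50.2 - 33.2 = 17.0
Then compute the liquidity index:
LI = (w - PL) / PI
LI = (44.1 - 33.2) / 17.0
LI = 0.641


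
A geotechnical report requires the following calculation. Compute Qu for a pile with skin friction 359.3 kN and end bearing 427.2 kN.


Using Qu = Qf + Qb
Qu = 359.3 + 427.2
Qu = 786.5 kN


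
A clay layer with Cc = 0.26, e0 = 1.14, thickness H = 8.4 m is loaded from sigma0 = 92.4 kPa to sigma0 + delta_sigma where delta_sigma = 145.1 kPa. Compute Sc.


Using Sc = Cc * H / (1 + e0) * log10((sigma0 + delta_sigma) / sigma0)
Stress ratio = (92.4 + 145.1) / 92.4 = 2.57035
log10(2.57035) = 0.409992
Cc * H / (1 + e0) = 0.26 * 8.4 / (1 + 1.14) = 1.02056
Sc = 1.02056 * 0.409992
Sc = 0.4184 m


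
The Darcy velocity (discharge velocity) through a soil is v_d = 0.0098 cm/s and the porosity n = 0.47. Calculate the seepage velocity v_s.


Result: 0.02085 cm/s

Derivation:
Using v_s = v_d / n
v_s = 0.0098 / 0.47
v_s = 0.02085 cm/s


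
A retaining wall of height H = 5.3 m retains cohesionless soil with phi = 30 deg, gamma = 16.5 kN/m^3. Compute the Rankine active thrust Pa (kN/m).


Compute active earth pressure coefficient:
Ka = tan^2(45 - phi/2) = tan^2(30.0) = 0.333333
Compute active force:
Pa = 0.5 * Ka * gamma * H^2
Pa = 0.5 * 0.333333 * 16.5 * 5.3^2
Pa = 77.25 kN/m


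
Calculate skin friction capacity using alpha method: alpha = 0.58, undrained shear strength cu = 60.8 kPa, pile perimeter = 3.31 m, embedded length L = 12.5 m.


Using Qs = alpha * cu * perimeter * L
Qs = 0.58 * 60.8 * 3.31 * 12.5
Qs = 1459.05 kN


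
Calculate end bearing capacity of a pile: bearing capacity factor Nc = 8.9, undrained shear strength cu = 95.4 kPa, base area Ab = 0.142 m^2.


Result: 120.57 kN

Derivation:
Using Qb = Nc * cu * Ab
Qb = 8.9 * 95.4 * 0.142
Qb = 120.57 kN


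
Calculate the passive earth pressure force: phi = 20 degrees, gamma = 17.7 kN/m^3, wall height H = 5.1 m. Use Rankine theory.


Result: 469.49 kN/m

Derivation:
Compute passive earth pressure coefficient:
Kp = tan^2(45 + phi/2) = tan^2(55.0) = 2.039607
Compute passive force:
Pp = 0.5 * Kp * gamma * H^2
Pp = 0.5 * 2.039607 * 17.7 * 5.1^2
Pp = 469.49 kN/m


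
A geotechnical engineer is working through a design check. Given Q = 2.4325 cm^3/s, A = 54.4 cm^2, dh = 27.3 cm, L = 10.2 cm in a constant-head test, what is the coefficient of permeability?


Result: 0.016707 cm/s

Derivation:
Compute hydraulic gradient:
i = dh / L = 27.3 / 10.2 = 2.67647
Then apply Darcy's law:
k = Q / (A * i)
k = 2.4325 / (54.4 * 2.67647)
k = 2.4325 / 145.6
k = 0.016707 cm/s


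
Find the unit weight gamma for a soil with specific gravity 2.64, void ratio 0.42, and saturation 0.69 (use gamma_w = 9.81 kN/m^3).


Using gamma = gamma_w * (Gs + S*e) / (1 + e)
Numerator: Gs + S*e = 2.64 + 0.69*0.42 = 2.9298
Denominator: 1 + e = 1 + 0.42 = 1.42
gamma = 9.81 * 2.9298 / 1.42
gamma = 20.24 kN/m^3


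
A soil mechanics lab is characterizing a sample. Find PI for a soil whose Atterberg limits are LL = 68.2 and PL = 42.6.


Using PI = LL - PL
PI = 68.2 - 42.6
PI = 25.6


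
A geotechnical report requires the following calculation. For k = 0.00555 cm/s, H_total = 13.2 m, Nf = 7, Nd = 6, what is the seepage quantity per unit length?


Convert k to m/s for unit consistency with H:
k = 0.00555 cm/s = 0.00555 / 100 m/s = 5.55e-05 m/s
Using q = k * H * Nf / Nd
Nf / Nd = 7 / 6 = 1.1667
q = 5.55e-05 * 13.2 * 1.1667
q = 0.0008547 m^3/s per m


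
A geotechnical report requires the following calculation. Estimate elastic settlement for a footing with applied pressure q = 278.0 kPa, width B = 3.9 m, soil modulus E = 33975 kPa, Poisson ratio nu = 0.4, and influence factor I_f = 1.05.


Result: 28.146 mm

Derivation:
Using Se = q * B * (1 - nu^2) * I_f / E
1 - nu^2 = 1 - 0.4^2 = 0.84
Se = 278.0 * 3.9 * 0.84 * 1.05 / 33975
Se = 0.028146 m
Convert to mm: Se = 0.028146 * 1000 = 28.146 mm


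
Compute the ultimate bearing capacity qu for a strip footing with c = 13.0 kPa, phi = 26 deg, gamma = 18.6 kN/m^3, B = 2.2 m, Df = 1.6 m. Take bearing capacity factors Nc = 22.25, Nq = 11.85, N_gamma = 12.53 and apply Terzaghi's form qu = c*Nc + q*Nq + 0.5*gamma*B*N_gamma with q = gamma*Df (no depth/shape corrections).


Result: 898.27 kPa

Derivation:
Compute qu = c*Nc + gamma*Df*Nq + 0.5*gamma*B*N_gamma
Term 1: 13.0 * 22.25 = 289.25
Term 2: 18.6 * 1.6 * 11.85 = 352.656
Term 3: 0.5 * 18.6 * 2.2 * 12.53 = 256.3638
qu = 289.25 + 352.656 + 256.3638
qu = 898.27 kPa


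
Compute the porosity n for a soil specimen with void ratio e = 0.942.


Result: 0.4851

Derivation:
Using the relation n = e / (1 + e)
n = 0.942 / (1 + 0.942)
n = 0.942 / 1.942
n = 0.4851


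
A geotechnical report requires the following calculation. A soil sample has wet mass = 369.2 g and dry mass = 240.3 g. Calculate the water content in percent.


Result: 53.64 %

Derivation:
Using w = (m_wet - m_dry) / m_dry * 100
m_wet - m_dry = 369.2 - 240.3 = 128.9 g
w = 128.9 / 240.3 * 100
w = 53.64 %


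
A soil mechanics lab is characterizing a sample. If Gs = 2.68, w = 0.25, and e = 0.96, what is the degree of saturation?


Using S = Gs * w / e
S = 2.68 * 0.25 / 0.96
S = 0.6979


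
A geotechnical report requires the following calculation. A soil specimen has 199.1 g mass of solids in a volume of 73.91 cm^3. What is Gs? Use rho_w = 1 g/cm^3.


Using Gs = m_s / (V_s * rho_w)
Since rho_w = 1 g/cm^3:
Gs = 199.1 / 73.91
Gs = 2.694


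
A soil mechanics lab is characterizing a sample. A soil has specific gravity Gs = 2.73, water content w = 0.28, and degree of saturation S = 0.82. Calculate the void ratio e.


Result: 0.9322

Derivation:
Using the relation e = Gs * w / S
e = 2.73 * 0.28 / 0.82
e = 0.9322


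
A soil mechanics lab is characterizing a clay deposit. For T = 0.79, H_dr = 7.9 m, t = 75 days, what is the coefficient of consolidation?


Using cv = T * H_dr^2 / t
H_dr^2 = 7.9^2 = 62.41
cv = 0.79 * 62.41 / 75
cv = 0.65739 m^2/day


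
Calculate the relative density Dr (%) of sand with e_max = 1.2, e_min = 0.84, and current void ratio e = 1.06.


Using Dr = (e_max - e) / (e_max - e_min) * 100
e_max - e = 1.2 - 1.06 = 0.14
e_max - e_min = 1.2 - 0.84 = 0.36
Dr = 0.14 / 0.36 * 100
Dr = 38.89 %


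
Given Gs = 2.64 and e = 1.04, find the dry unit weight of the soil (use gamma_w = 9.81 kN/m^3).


Using gamma_d = Gs * gamma_w / (1 + e)
gamma_d = 2.64 * 9.81 / (1 + 1.04)
gamma_d = 2.64 * 9.81 / 2.04
gamma_d = 12.695 kN/m^3


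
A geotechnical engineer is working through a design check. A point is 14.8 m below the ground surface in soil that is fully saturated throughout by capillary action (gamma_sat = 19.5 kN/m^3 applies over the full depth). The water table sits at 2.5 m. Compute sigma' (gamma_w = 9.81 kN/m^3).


Result: 167.94 kPa

Derivation:
Total stress = gamma_sat * depth
sigma = 19.5 * 14.8 = 288.6 kPa
Pore water pressure u = gamma_w * (depth - d_wt)
u = 9.81 * (14.8 - 2.5) = 120.663 kPa
Effective stress = sigma - u
sigma' = 288.6 - 120.663 = 167.94 kPa


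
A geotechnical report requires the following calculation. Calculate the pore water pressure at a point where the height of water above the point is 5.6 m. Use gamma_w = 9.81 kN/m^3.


Using u = gamma_w * h_w
u = 9.81 * 5.6
u = 54.94 kPa


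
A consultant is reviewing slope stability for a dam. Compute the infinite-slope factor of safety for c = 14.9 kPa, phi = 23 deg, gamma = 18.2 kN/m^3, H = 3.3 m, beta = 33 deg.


Result: 1.197

Derivation:
Using Fs = c / (gamma*H*sin(beta)*cos(beta)) + tan(phi)/tan(beta)
Cohesion contribution = 14.9 / (18.2*3.3*sin(33)*cos(33))
Cohesion contribution = 0.543126
Friction contribution = tan(23)/tan(33) = 0.653634
Fs = 0.543126 + 0.653634
Fs = 1.197


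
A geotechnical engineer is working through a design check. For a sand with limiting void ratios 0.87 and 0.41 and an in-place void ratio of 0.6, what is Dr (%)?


Using Dr = (e_max - e) / (e_max - e_min) * 100
e_max - e = 0.87 - 0.6 = 0.27
e_max - e_min = 0.87 - 0.41 = 0.46
Dr = 0.27 / 0.46 * 100
Dr = 58.7 %


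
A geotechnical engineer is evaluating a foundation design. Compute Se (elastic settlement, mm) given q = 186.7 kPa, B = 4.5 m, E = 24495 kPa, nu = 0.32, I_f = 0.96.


Result: 29.555 mm

Derivation:
Using Se = q * B * (1 - nu^2) * I_f / E
1 - nu^2 = 1 - 0.32^2 = 0.8976
Se = 186.7 * 4.5 * 0.8976 * 0.96 / 24495
Se = 0.029555 m
Convert to mm: Se = 0.029555 * 1000 = 29.555 mm


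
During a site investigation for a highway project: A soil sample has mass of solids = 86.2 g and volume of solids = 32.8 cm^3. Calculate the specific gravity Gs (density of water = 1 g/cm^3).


Result: 2.628

Derivation:
Using Gs = m_s / (V_s * rho_w)
Since rho_w = 1 g/cm^3:
Gs = 86.2 / 32.8
Gs = 2.628


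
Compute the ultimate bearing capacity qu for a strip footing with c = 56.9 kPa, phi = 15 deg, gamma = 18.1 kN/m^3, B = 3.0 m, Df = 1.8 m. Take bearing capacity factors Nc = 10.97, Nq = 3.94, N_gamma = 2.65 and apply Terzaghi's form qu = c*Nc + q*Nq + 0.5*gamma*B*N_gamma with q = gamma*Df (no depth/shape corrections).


Compute qu = c*Nc + gamma*Df*Nq + 0.5*gamma*B*N_gamma
Term 1: 56.9 * 10.97 = 624.193
Term 2: 18.1 * 1.8 * 3.94 = 128.3652
Term 3: 0.5 * 18.1 * 3.0 * 2.65 = 71.9475
qu = 624.193 + 128.3652 + 71.9475
qu = 824.51 kPa


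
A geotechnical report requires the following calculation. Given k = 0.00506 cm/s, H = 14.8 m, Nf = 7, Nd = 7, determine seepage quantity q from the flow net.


Convert k to m/s for unit consistency with H:
k = 0.00506 cm/s = 0.00506 / 100 m/s = 5.06e-05 m/s
Using q = k * H * Nf / Nd
Nf / Nd = 7 / 7 = 1.0
q = 5.06e-05 * 14.8 * 1.0
q = 0.0007489 m^3/s per m


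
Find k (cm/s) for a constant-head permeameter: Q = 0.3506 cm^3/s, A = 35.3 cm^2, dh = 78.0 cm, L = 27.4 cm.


Compute hydraulic gradient:
i = dh / L = 78.0 / 27.4 = 2.84672
Then apply Darcy's law:
k = Q / (A * i)
k = 0.3506 / (35.3 * 2.84672)
k = 0.3506 / 100.489
k = 0.003489 cm/s


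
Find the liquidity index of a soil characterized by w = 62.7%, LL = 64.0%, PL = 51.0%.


Result: 0.9

Derivation:
First compute the plasticity index:
PI = LL - PL = 64.0 - 51.0 = 13.0
Then compute the liquidity index:
LI = (w - PL) / PI
LI = (62.7 - 51.0) / 13.0
LI = 0.9


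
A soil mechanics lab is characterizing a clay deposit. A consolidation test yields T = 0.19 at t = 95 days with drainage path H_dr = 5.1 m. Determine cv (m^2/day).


Using cv = T * H_dr^2 / t
H_dr^2 = 5.1^2 = 26.01
cv = 0.19 * 26.01 / 95
cv = 0.05202 m^2/day


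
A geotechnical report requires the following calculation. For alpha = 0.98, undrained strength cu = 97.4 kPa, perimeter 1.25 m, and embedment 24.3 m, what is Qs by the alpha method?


Using Qs = alpha * cu * perimeter * L
Qs = 0.98 * 97.4 * 1.25 * 24.3
Qs = 2899.35 kN


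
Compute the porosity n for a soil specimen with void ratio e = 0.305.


Using the relation n = e / (1 + e)
n = 0.305 / (1 + 0.305)
n = 0.305 / 1.305
n = 0.2337


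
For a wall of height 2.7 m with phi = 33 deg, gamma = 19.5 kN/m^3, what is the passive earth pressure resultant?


Compute passive earth pressure coefficient:
Kp = tan^2(45 + phi/2) = tan^2(61.5) = 3.39212
Compute passive force:
Pp = 0.5 * Kp * gamma * H^2
Pp = 0.5 * 3.39212 * 19.5 * 2.7^2
Pp = 241.1 kN/m
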